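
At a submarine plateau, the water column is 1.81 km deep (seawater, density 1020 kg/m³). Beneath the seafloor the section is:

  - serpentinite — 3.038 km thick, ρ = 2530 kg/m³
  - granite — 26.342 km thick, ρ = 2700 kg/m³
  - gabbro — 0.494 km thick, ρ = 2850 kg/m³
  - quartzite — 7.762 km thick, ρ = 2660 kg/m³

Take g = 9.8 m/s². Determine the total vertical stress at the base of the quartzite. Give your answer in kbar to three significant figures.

seawater: 1020 kg/m³ × 9.8 m/s² × 1810 m = 1.809×10^7 Pa = 0.1809 kbar
serpentinite: 2530 kg/m³ × 9.8 m/s² × 3038 m = 7.532×10^7 Pa = 0.7532 kbar
granite: 2700 kg/m³ × 9.8 m/s² × 26342 m = 6.970×10^8 Pa = 6.970 kbar
gabbro: 2850 kg/m³ × 9.8 m/s² × 494 m = 1.380×10^7 Pa = 0.1380 kbar
quartzite: 2660 kg/m³ × 9.8 m/s² × 7762 m = 2.023×10^8 Pa = 2.023 kbar
Total = 0.1809 + 0.7532 + 6.970 + 0.1380 + 2.023 = 10.066 kbar

10.1 kbar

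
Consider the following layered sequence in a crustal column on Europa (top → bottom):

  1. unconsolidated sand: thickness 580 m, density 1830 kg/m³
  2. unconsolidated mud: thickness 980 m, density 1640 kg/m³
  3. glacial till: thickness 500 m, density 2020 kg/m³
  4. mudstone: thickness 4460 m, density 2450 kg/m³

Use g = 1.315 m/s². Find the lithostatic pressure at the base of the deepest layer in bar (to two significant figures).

190 bar

unconsolidated sand: 1830 kg/m³ × 1.315 m/s² × 580 m = 1.396×10^6 Pa = 13.96 bar
unconsolidated mud: 1640 kg/m³ × 1.315 m/s² × 980 m = 2.113×10^6 Pa = 21.13 bar
glacial till: 2020 kg/m³ × 1.315 m/s² × 500 m = 1.328×10^6 Pa = 13.28 bar
mudstone: 2450 kg/m³ × 1.315 m/s² × 4460 m = 1.437×10^7 Pa = 143.7 bar
Total = 13.96 + 21.13 + 13.28 + 143.7 = 192.06 bar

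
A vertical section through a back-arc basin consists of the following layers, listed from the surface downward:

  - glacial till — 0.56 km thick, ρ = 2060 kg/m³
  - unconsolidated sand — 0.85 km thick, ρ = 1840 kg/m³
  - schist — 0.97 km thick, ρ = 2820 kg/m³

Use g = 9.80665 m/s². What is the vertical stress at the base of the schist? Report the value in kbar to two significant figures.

glacial till: 2060 kg/m³ × 9.80665 m/s² × 560 m = 1.131×10^7 Pa = 0.1131 kbar
unconsolidated sand: 1840 kg/m³ × 9.80665 m/s² × 850 m = 1.534×10^7 Pa = 0.1534 kbar
schist: 2820 kg/m³ × 9.80665 m/s² × 970 m = 2.683×10^7 Pa = 0.2683 kbar
Total = 0.1131 + 0.1534 + 0.2683 = 0.53476 kbar

0.53 kbar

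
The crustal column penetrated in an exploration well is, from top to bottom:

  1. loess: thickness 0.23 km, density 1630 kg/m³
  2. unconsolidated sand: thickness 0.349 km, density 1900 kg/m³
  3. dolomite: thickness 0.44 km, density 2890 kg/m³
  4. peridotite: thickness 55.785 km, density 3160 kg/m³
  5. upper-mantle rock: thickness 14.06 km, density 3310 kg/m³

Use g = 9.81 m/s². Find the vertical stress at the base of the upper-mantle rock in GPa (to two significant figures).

2.2 GPa

loess: 1630 kg/m³ × 9.81 m/s² × 230 m = 3.678×10^6 Pa = 3.678×10^-3 GPa
unconsolidated sand: 1900 kg/m³ × 9.81 m/s² × 349 m = 6.505×10^6 Pa = 6.505×10^-3 GPa
dolomite: 2890 kg/m³ × 9.81 m/s² × 440 m = 1.247×10^7 Pa = 0.01247 GPa
peridotite: 3160 kg/m³ × 9.81 m/s² × 55785 m = 1.729×10^9 Pa = 1.729 GPa
upper-mantle rock: 3310 kg/m³ × 9.81 m/s² × 14060 m = 4.565×10^8 Pa = 0.4565 GPa
Total = 3.678×10^-3 + 6.505×10^-3 + 0.01247 + 1.729 + 0.4565 = 2.2085 GPa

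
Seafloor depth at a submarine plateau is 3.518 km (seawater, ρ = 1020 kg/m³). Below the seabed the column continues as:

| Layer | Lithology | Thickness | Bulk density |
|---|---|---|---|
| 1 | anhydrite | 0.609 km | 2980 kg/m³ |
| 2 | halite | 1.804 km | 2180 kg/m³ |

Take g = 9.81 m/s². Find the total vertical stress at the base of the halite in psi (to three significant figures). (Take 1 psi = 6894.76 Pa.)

13300 psi

seawater: 1020 kg/m³ × 9.81 m/s² × 3518 m = 3.520×10^7 Pa = 5106 psi
anhydrite: 2980 kg/m³ × 9.81 m/s² × 609 m = 1.780×10^7 Pa = 2582 psi
halite: 2180 kg/m³ × 9.81 m/s² × 1804 m = 3.858×10^7 Pa = 5596 psi
Total = 5106 + 2582 + 5596 = 13283 psi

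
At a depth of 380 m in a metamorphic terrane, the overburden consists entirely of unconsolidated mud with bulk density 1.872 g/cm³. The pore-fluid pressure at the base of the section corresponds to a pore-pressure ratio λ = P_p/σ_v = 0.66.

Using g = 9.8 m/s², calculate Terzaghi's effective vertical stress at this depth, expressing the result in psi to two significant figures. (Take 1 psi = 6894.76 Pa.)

Overburden (lithostatic) stress σ_v:
unconsolidated mud: 1872 kg/m³ × 9.8 m/s² × 380 m = 6.971×10^6 Pa = 6.971 MPa
Pore pressure P_p = λ·σ_v = 0.66 × 6.971 MPa = 4.601 MPa
Effective stress σ' = σ_v − P_p = 6.971 − 4.601 = 2.3703 MPa = 343.78 psi

340 psi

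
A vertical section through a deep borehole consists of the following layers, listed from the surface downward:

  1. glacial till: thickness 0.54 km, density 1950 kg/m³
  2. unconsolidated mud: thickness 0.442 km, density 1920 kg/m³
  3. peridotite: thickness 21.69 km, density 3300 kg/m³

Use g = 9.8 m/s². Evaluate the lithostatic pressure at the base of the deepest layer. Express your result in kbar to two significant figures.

7.2 kbar

glacial till: 1950 kg/m³ × 9.8 m/s² × 540 m = 1.032×10^7 Pa = 0.1032 kbar
unconsolidated mud: 1920 kg/m³ × 9.8 m/s² × 442 m = 8.317×10^6 Pa = 0.08317 kbar
peridotite: 3300 kg/m³ × 9.8 m/s² × 21690 m = 7.015×10^8 Pa = 7.015 kbar
Total = 0.1032 + 0.08317 + 7.015 = 7.2009 kbar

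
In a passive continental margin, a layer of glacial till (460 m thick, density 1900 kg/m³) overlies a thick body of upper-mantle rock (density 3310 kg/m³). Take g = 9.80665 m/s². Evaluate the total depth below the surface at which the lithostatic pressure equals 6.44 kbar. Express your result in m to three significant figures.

20000 m

Pressure at base of upper layers: 1900×9.80665×460 = 8.571×10^6 Pa = 0.08571 kbar
Remaining pressure to be supplied by upper-mantle rock: 6.440×10^8 − 8.571×10^6 = 6.354×10^8 Pa
Additional depth in upper-mantle rock = 6.354×10^8 Pa / (3310 kg/m³ × 9.80665 m/s²) = 19576 m
Total depth = 460 m + 19576 m = 20036 m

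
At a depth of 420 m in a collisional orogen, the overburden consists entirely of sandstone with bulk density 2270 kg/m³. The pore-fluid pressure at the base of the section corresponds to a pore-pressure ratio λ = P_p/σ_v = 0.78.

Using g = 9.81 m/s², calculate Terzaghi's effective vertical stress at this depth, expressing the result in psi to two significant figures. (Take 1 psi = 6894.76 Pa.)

Overburden (lithostatic) stress σ_v:
sandstone: 2270 kg/m³ × 9.81 m/s² × 420 m = 9.353×10^6 Pa = 9.353 MPa
Pore pressure P_p = λ·σ_v = 0.78 × 9.353 MPa = 7.295 MPa
Effective stress σ' = σ_v − P_p = 9.353 − 7.295 = 2.0576 MPa = 298.43 psi

300 psi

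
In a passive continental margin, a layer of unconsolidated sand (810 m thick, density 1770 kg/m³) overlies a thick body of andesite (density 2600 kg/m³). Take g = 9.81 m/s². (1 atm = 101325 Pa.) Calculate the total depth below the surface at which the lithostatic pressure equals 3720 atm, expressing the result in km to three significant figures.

Pressure at base of upper layers: 1770×9.81×810 = 1.406×10^7 Pa = 138.8 atm
Remaining pressure to be supplied by andesite: 3.769×10^8 − 1.406×10^7 = 3.629×10^8 Pa
Additional depth in andesite = 3.629×10^8 Pa / (2600 kg/m³ × 9.81 m/s²) = 14227 m
Total depth = 810 m + 14227 m = 15037 m
= 15.037 km

15.0 km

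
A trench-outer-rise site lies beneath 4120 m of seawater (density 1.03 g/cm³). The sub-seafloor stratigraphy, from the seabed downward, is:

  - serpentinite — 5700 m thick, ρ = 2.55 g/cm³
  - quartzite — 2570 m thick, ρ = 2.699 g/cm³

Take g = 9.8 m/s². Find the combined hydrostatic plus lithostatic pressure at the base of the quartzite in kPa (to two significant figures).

seawater: 1030 kg/m³ × 9.8 m/s² × 4120 m = 4.159×10^7 Pa = 41587 kPa
serpentinite: 2550 kg/m³ × 9.8 m/s² × 5700 m = 1.424×10^8 Pa = 1.424×10^5 kPa
quartzite: 2699 kg/m³ × 9.8 m/s² × 2570 m = 6.798×10^7 Pa = 67977 kPa
Total = 41587 + 1.424×10^5 + 67977 = 2.5201×10^5 kPa

250000 kPa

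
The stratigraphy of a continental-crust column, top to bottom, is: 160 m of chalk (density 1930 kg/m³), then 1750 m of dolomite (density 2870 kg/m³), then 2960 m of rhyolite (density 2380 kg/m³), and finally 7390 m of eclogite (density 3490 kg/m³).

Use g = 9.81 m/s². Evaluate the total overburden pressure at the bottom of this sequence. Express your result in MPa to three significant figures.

374 MPa

chalk: 1930 kg/m³ × 9.81 m/s² × 160 m = 3.029×10^6 Pa = 3.029 MPa
dolomite: 2870 kg/m³ × 9.81 m/s² × 1750 m = 4.927×10^7 Pa = 49.27 MPa
rhyolite: 2380 kg/m³ × 9.81 m/s² × 2960 m = 6.911×10^7 Pa = 69.11 MPa
eclogite: 3490 kg/m³ × 9.81 m/s² × 7390 m = 2.530×10^8 Pa = 253.0 MPa
Total = 3.029 + 49.27 + 69.11 + 253.0 = 374.42 MPa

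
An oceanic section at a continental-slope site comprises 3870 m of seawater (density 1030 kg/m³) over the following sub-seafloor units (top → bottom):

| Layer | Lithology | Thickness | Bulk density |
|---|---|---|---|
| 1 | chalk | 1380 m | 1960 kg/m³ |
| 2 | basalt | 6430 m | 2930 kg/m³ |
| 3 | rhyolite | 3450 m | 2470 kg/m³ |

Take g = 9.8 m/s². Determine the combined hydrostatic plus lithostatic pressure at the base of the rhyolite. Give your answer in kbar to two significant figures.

seawater: 1030 kg/m³ × 9.8 m/s² × 3870 m = 3.906×10^7 Pa = 0.3906 kbar
chalk: 1960 kg/m³ × 9.8 m/s² × 1380 m = 2.651×10^7 Pa = 0.2651 kbar
basalt: 2930 kg/m³ × 9.8 m/s² × 6430 m = 1.846×10^8 Pa = 1.846 kbar
rhyolite: 2470 kg/m³ × 9.8 m/s² × 3450 m = 8.351×10^7 Pa = 0.8351 kbar
Total = 0.3906 + 0.2651 + 1.846 + 0.8351 = 3.3371 kbar

3.3 kbar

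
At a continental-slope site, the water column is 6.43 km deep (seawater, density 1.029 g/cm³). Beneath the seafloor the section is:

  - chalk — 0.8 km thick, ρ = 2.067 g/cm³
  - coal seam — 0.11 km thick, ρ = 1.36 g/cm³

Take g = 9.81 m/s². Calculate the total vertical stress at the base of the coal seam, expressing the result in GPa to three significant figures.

seawater: 1029 kg/m³ × 9.81 m/s² × 6430 m = 6.491×10^7 Pa = 0.06491 GPa
chalk: 2067 kg/m³ × 9.81 m/s² × 800 m = 1.622×10^7 Pa = 0.01622 GPa
coal seam: 1360 kg/m³ × 9.81 m/s² × 110 m = 1.468×10^6 Pa = 1.468×10^-3 GPa
Total = 0.06491 + 0.01622 + 1.468×10^-3 = 0.082597 GPa

0.0826 GPa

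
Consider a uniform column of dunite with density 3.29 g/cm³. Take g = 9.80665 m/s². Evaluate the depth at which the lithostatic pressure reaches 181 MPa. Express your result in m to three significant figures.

h = P/(ρg) = 181 MPa / (3290 kg/m³ × 9.80665 m/s²) = 1.810×10^8 Pa / 32264 Pa/m = 5610.0 m

5610 m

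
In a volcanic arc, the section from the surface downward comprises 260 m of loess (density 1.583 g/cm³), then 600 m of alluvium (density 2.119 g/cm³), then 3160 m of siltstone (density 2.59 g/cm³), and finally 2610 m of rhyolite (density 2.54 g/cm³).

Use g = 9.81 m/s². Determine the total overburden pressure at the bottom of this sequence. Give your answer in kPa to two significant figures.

160000 kPa

loess: 1583 kg/m³ × 9.81 m/s² × 260 m = 4.038×10^6 Pa = 4038 kPa
alluvium: 2119 kg/m³ × 9.81 m/s² × 600 m = 1.247×10^7 Pa = 12472 kPa
siltstone: 2590 kg/m³ × 9.81 m/s² × 3160 m = 8.029×10^7 Pa = 80289 kPa
rhyolite: 2540 kg/m³ × 9.81 m/s² × 2610 m = 6.503×10^7 Pa = 65034 kPa
Total = 4038 + 12472 + 80289 + 65034 = 1.6183×10^5 kPa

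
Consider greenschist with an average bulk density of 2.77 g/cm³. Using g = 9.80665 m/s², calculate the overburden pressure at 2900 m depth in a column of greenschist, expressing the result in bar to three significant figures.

greenschist: 2770 kg/m³ × 9.80665 m/s² × 2900 m = 7.878×10^7 Pa = 787.8 bar

788 bar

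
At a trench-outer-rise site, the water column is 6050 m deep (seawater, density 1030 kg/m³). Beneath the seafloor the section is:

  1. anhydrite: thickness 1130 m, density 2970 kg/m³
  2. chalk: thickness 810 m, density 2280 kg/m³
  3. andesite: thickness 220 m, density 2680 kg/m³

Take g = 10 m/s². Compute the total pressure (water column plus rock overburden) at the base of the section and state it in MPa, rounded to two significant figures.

120 MPa

seawater: 1030 kg/m³ × 10 m/s² × 6050 m = 6.231×10^7 Pa = 62.31 MPa
anhydrite: 2970 kg/m³ × 10 m/s² × 1130 m = 3.356×10^7 Pa = 33.56 MPa
chalk: 2280 kg/m³ × 10 m/s² × 810 m = 1.847×10^7 Pa = 18.47 MPa
andesite: 2680 kg/m³ × 10 m/s² × 220 m = 5.896×10^6 Pa = 5.896 MPa
Total = 62.31 + 33.56 + 18.47 + 5.896 = 120.24 MPa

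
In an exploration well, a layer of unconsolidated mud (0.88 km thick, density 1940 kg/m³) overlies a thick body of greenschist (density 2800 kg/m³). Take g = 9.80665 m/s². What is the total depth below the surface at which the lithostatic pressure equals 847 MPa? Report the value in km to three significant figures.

Pressure at base of upper layers: 1940×9.80665×880 = 1.674×10^7 Pa = 16.74 MPa
Remaining pressure to be supplied by greenschist: 8.470×10^8 − 1.674×10^7 = 8.303×10^8 Pa
Additional depth in greenschist = 8.303×10^8 Pa / (2800 kg/m³ × 9.80665 m/s²) = 30237 m
Total depth = 880 m + 30237 m = 31117 m
= 31.117 km

31.1 km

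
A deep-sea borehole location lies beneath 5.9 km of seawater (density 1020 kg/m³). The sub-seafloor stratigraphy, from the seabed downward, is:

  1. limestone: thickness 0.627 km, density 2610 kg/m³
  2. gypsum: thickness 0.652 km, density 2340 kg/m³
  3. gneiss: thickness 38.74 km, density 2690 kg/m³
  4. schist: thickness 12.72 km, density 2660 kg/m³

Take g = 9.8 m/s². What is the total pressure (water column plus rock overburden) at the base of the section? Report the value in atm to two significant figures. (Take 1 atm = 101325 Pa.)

14000 atm

seawater: 1020 kg/m³ × 9.8 m/s² × 5900 m = 5.898×10^7 Pa = 582.1 atm
limestone: 2610 kg/m³ × 9.8 m/s² × 627 m = 1.604×10^7 Pa = 158.3 atm
gypsum: 2340 kg/m³ × 9.8 m/s² × 652 m = 1.495×10^7 Pa = 147.6 atm
gneiss: 2690 kg/m³ × 9.8 m/s² × 38740 m = 1.021×10^9 Pa = 10079 atm
schist: 2660 kg/m³ × 9.8 m/s² × 12720 m = 3.316×10^8 Pa = 3272 atm
Total = 582.1 + 158.3 + 147.6 + 10079 + 3272 = 14239 atm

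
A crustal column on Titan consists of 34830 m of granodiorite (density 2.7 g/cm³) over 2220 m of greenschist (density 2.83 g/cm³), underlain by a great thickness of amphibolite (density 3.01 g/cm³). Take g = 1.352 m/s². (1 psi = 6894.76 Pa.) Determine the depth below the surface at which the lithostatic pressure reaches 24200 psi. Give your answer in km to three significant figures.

44.7 km

Pressure at base of upper layers: 2700×1.352×34830 + 2830×1.352×2220 = 1.356×10^8 Pa = 19673 psi
Remaining pressure to be supplied by amphibolite: 1.669×10^8 − 1.356×10^8 = 3.122×10^7 Pa
Additional depth in amphibolite = 3.122×10^7 Pa / (3010 kg/m³ × 1.352 m/s²) = 7670.6 m
Total depth = 37050 m + 7670.6 m = 44721 m
= 44.721 km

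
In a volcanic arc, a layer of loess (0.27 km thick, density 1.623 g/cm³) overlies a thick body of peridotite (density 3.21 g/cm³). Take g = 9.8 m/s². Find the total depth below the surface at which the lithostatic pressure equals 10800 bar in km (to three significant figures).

Pressure at base of upper layers: 1623×9.8×270 = 4.294×10^6 Pa = 42.94 bar
Remaining pressure to be supplied by peridotite: 1.080×10^9 − 4.294×10^6 = 1.076×10^9 Pa
Additional depth in peridotite = 1.076×10^9 Pa / (3210 kg/m³ × 9.8 m/s²) = 34195 m
Total depth = 270 m + 34195 m = 34465 m
= 34.465 km

34.5 km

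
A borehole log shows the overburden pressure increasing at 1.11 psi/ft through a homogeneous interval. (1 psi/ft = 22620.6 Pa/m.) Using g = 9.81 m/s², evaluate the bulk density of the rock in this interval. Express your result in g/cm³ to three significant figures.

2.56 g/cm³

ρ = (dP/dz)/g = 1.11 psi/ft / 9.81 m/s² = 25109 Pa/m / 9.81 m/s² = 2559.5 kg/m³
= 2.560 g/cm³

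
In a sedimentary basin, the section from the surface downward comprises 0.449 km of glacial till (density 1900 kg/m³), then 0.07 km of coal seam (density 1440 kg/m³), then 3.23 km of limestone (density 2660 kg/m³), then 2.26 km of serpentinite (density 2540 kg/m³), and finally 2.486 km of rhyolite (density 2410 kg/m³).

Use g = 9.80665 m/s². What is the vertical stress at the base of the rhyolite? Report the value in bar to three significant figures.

glacial till: 1900 kg/m³ × 9.80665 m/s² × 449 m = 8.366×10^6 Pa = 83.66 bar
coal seam: 1440 kg/m³ × 9.80665 m/s² × 70 m = 9.885×10^5 Pa = 9.885 bar
limestone: 2660 kg/m³ × 9.80665 m/s² × 3230 m = 8.426×10^7 Pa = 842.6 bar
serpentinite: 2540 kg/m³ × 9.80665 m/s² × 2260 m = 5.629×10^7 Pa = 562.9 bar
rhyolite: 2410 kg/m³ × 9.80665 m/s² × 2486 m = 5.875×10^7 Pa = 587.5 bar
Total = 83.66 + 9.885 + 842.6 + 562.9 + 587.5 = 2086.6 bar

2090 bar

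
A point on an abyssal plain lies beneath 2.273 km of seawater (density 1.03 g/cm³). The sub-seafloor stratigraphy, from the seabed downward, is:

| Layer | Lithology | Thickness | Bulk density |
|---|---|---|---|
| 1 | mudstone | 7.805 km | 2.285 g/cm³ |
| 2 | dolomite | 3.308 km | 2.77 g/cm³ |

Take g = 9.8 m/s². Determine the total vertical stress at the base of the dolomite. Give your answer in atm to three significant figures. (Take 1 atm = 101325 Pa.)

seawater: 1030 kg/m³ × 9.8 m/s² × 2273 m = 2.294×10^7 Pa = 226.4 atm
mudstone: 2285 kg/m³ × 9.8 m/s² × 7805 m = 1.748×10^8 Pa = 1725 atm
dolomite: 2770 kg/m³ × 9.8 m/s² × 3308 m = 8.980×10^7 Pa = 886.2 atm
Total = 226.4 + 1725 + 886.2 = 2837.6 atm

2840 atm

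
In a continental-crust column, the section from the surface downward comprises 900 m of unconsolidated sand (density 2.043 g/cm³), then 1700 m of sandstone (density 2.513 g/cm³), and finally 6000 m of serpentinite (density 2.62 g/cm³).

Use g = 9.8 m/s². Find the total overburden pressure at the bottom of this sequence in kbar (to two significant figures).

unconsolidated sand: 2043 kg/m³ × 9.8 m/s² × 900 m = 1.802×10^7 Pa = 0.1802 kbar
sandstone: 2513 kg/m³ × 9.8 m/s² × 1700 m = 4.187×10^7 Pa = 0.4187 kbar
serpentinite: 2620 kg/m³ × 9.8 m/s² × 6000 m = 1.541×10^8 Pa = 1.541 kbar
Total = 0.1802 + 0.4187 + 1.541 = 2.1394 kbar

2.1 kbar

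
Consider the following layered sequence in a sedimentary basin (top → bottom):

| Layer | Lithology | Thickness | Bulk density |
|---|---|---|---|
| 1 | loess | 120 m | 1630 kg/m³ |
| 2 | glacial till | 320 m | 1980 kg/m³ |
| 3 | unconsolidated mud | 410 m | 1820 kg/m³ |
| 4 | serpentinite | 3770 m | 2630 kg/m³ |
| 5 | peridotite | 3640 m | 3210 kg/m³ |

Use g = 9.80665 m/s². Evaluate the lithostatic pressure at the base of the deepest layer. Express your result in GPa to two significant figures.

loess: 1630 kg/m³ × 9.80665 m/s² × 120 m = 1.918×10^6 Pa = 1.918×10^-3 GPa
glacial till: 1980 kg/m³ × 9.80665 m/s² × 320 m = 6.213×10^6 Pa = 6.213×10^-3 GPa
unconsolidated mud: 1820 kg/m³ × 9.80665 m/s² × 410 m = 7.318×10^6 Pa = 7.318×10^-3 GPa
serpentinite: 2630 kg/m³ × 9.80665 m/s² × 3770 m = 9.723×10^7 Pa = 0.09723 GPa
peridotite: 3210 kg/m³ × 9.80665 m/s² × 3640 m = 1.146×10^8 Pa = 0.1146 GPa
Total = 1.918×10^-3 + 6.213×10^-3 + 7.318×10^-3 + 0.09723 + 0.1146 = 0.22727 GPa

0.23 GPa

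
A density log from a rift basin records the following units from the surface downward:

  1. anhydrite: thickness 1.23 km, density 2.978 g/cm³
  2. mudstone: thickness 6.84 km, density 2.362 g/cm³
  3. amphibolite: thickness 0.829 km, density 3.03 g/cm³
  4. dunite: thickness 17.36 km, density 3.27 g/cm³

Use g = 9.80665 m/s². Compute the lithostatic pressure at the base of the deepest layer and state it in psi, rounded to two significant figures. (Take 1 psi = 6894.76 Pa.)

anhydrite: 2978 kg/m³ × 9.80665 m/s² × 1230 m = 3.592×10^7 Pa = 5210 psi
mudstone: 2362 kg/m³ × 9.80665 m/s² × 6840 m = 1.584×10^8 Pa = 22979 psi
amphibolite: 3030 kg/m³ × 9.80665 m/s² × 829 m = 2.463×10^7 Pa = 3573 psi
dunite: 3270 kg/m³ × 9.80665 m/s² × 17360 m = 5.567×10^8 Pa = 80742 psi
Total = 5210 + 22979 + 3573 + 80742 = 1.1250×10^5 psi

110000 psi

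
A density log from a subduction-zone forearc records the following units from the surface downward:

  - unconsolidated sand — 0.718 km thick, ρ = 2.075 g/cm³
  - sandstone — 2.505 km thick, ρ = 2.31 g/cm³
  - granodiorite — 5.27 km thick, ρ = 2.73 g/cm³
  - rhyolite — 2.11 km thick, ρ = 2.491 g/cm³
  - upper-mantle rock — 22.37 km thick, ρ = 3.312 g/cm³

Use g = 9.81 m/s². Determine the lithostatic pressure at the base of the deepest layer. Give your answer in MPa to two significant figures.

unconsolidated sand: 2075 kg/m³ × 9.81 m/s² × 718 m = 1.462×10^7 Pa = 14.62 MPa
sandstone: 2310 kg/m³ × 9.81 m/s² × 2505 m = 5.677×10^7 Pa = 56.77 MPa
granodiorite: 2730 kg/m³ × 9.81 m/s² × 5270 m = 1.411×10^8 Pa = 141.1 MPa
rhyolite: 2491 kg/m³ × 9.81 m/s² × 2110 m = 5.156×10^7 Pa = 51.56 MPa
upper-mantle rock: 3312 kg/m³ × 9.81 m/s² × 22370 m = 7.268×10^8 Pa = 726.8 MPa
Total = 14.62 + 56.77 + 141.1 + 51.56 + 726.8 = 990.90 MPa

990 MPa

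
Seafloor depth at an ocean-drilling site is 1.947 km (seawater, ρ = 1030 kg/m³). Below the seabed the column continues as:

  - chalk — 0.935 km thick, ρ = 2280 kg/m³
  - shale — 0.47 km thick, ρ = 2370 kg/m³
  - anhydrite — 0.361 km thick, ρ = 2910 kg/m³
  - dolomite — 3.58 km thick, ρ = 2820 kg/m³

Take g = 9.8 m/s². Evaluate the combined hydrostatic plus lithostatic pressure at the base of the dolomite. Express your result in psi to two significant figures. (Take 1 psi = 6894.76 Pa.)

seawater: 1030 kg/m³ × 9.8 m/s² × 1947 m = 1.965×10^7 Pa = 2850 psi
chalk: 2280 kg/m³ × 9.8 m/s² × 935 m = 2.089×10^7 Pa = 3030 psi
shale: 2370 kg/m³ × 9.8 m/s² × 470 m = 1.092×10^7 Pa = 1583 psi
anhydrite: 2910 kg/m³ × 9.8 m/s² × 361 m = 1.029×10^7 Pa = 1493 psi
dolomite: 2820 kg/m³ × 9.8 m/s² × 3580 m = 9.894×10^7 Pa = 14350 psi
Total = 2850 + 3030 + 1583 + 1493 + 14350 = 23307 psi

23000 psi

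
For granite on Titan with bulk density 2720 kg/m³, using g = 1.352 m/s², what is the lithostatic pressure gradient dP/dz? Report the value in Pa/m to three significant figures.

3680 Pa/m

dP/dz = ρg = 2720 kg/m³ × 1.352 m/s² = 3677.4 Pa/m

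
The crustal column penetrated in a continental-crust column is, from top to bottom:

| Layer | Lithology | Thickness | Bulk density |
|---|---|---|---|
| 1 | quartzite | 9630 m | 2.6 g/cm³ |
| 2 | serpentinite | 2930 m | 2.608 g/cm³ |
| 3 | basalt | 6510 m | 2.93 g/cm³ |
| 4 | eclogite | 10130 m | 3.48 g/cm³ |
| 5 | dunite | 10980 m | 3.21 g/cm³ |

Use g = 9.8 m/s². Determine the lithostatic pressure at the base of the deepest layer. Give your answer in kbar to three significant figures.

quartzite: 2600 kg/m³ × 9.8 m/s² × 9630 m = 2.454×10^8 Pa = 2.454 kbar
serpentinite: 2608 kg/m³ × 9.8 m/s² × 2930 m = 7.489×10^7 Pa = 0.7489 kbar
basalt: 2930 kg/m³ × 9.8 m/s² × 6510 m = 1.869×10^8 Pa = 1.869 kbar
eclogite: 3480 kg/m³ × 9.8 m/s² × 10130 m = 3.455×10^8 Pa = 3.455 kbar
dunite: 3210 kg/m³ × 9.8 m/s² × 10980 m = 3.454×10^8 Pa = 3.454 kbar
Total = 2.454 + 0.7489 + 1.869 + 3.455 + 3.454 = 11.981 kbar

12.0 kbar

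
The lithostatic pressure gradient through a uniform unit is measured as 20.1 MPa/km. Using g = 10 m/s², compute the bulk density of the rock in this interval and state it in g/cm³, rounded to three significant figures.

ρ = (dP/dz)/g = 20.1 MPa/km / 10 m/s² = 20100 Pa/m / 10 m/s² = 2010.0 kg/m³
= 2.010 g/cm³

2.01 g/cm³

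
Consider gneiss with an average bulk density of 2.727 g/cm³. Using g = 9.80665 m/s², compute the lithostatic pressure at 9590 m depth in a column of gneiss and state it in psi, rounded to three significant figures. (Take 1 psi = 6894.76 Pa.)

37200 psi

gneiss: 2727 kg/m³ × 9.80665 m/s² × 9590 m = 2.565×10^8 Pa = 37197 psi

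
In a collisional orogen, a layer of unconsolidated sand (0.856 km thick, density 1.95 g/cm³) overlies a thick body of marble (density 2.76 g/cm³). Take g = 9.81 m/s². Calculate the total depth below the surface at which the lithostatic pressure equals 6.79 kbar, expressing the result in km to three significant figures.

25.3 km

Pressure at base of upper layers: 1950×9.81×856 = 1.637×10^7 Pa = 0.1637 kbar
Remaining pressure to be supplied by marble: 6.790×10^8 − 1.637×10^7 = 6.626×10^8 Pa
Additional depth in marble = 6.626×10^8 Pa / (2760 kg/m³ × 9.81 m/s²) = 24473 m
Total depth = 856 m + 24473 m = 25329 m
= 25.329 km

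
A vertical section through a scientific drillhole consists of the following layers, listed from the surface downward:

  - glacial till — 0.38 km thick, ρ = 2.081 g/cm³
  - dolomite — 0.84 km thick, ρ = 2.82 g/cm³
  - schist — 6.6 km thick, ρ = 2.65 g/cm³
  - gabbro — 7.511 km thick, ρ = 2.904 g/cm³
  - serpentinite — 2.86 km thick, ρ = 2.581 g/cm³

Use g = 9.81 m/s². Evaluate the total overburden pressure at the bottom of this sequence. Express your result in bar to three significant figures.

glacial till: 2081 kg/m³ × 9.81 m/s² × 380 m = 7.758×10^6 Pa = 77.58 bar
dolomite: 2820 kg/m³ × 9.81 m/s² × 840 m = 2.324×10^7 Pa = 232.4 bar
schist: 2650 kg/m³ × 9.81 m/s² × 6600 m = 1.716×10^8 Pa = 1716 bar
gabbro: 2904 kg/m³ × 9.81 m/s² × 7511 m = 2.140×10^8 Pa = 2140 bar
serpentinite: 2581 kg/m³ × 9.81 m/s² × 2860 m = 7.241×10^7 Pa = 724.1 bar
Total = 77.58 + 232.4 + 1716 + 2140 + 724.1 = 4889.6 bar

4890 bar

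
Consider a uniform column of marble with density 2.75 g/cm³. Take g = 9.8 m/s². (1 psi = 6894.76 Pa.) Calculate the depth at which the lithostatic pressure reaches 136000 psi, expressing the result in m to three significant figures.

h = P/(ρg) = 136000 psi / (2750 kg/m³ × 9.8 m/s²) = 9.377×10^8 Pa / 26950 Pa/m = 34794 m

34800 m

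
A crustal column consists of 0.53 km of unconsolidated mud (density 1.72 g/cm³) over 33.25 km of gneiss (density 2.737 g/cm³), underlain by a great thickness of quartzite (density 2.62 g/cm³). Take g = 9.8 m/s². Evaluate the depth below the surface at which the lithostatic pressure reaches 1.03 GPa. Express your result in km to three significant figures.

38.8 km

Pressure at base of upper layers: 1720×9.8×530 + 2737×9.8×33250 = 9.008×10^8 Pa = 0.9008 GPa
Remaining pressure to be supplied by quartzite: 1.030×10^9 − 9.008×10^8 = 1.292×10^8 Pa
Additional depth in quartzite = 1.292×10^8 Pa / (2620 kg/m³ × 9.8 m/s²) = 5032.5 m
Total depth = 33780 m + 5032.5 m = 38813 m
= 38.813 km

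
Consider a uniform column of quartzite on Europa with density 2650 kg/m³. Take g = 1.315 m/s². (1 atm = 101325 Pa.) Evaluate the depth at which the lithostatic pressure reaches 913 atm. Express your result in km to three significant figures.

26.5 km

h = P/(ρg) = 913 atm / (2650 kg/m³ × 1.315 m/s²) = 9.251×10^7 Pa / 3484.8 Pa/m = 26547 m
= 26.547 km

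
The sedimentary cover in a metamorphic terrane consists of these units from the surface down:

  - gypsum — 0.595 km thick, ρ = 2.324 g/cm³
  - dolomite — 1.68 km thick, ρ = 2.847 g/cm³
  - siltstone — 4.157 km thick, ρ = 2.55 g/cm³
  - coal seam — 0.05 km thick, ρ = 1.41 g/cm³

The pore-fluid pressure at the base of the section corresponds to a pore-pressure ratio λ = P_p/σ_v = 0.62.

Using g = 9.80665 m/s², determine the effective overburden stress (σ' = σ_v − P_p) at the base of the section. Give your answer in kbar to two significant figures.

Overburden (lithostatic) stress σ_v:
gypsum: 2324 kg/m³ × 9.80665 m/s² × 595 m = 1.356×10^7 Pa = 13.56 MPa
dolomite: 2847 kg/m³ × 9.80665 m/s² × 1680 m = 4.690×10^7 Pa = 46.90 MPa
siltstone: 2550 kg/m³ × 9.80665 m/s² × 4157 m = 1.040×10^8 Pa = 104.0 MPa
coal seam: 1410 kg/m³ × 9.80665 m/s² × 50 m = 6.914×10^5 Pa = 0.6914 MPa
Total = 13.56 + 46.90 + 104.0 + 0.6914 = 165.11 MPa
Pore pressure P_p = λ·σ_v = 0.62 × 165.1 MPa = 102.4 MPa
Effective stress σ' = σ_v − P_p = 165.1 − 102.4 = 62.742 MPa = 0.62742 kbar

0.63 kbar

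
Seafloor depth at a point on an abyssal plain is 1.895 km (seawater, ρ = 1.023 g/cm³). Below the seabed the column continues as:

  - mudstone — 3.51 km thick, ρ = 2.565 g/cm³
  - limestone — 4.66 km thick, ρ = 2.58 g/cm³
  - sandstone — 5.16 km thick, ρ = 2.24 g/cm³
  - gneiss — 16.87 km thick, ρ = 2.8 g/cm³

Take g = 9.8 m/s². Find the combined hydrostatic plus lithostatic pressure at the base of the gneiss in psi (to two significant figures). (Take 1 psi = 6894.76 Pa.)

seawater: 1023 kg/m³ × 9.8 m/s² × 1895 m = 1.900×10^7 Pa = 2755 psi
mudstone: 2565 kg/m³ × 9.8 m/s² × 3510 m = 8.823×10^7 Pa = 12797 psi
limestone: 2580 kg/m³ × 9.8 m/s² × 4660 m = 1.178×10^8 Pa = 17089 psi
sandstone: 2240 kg/m³ × 9.8 m/s² × 5160 m = 1.133×10^8 Pa = 16429 psi
gneiss: 2800 kg/m³ × 9.8 m/s² × 16870 m = 4.629×10^8 Pa = 67140 psi
Total = 2755 + 12797 + 17089 + 16429 + 67140 = 1.1621×10^5 psi

120000 psi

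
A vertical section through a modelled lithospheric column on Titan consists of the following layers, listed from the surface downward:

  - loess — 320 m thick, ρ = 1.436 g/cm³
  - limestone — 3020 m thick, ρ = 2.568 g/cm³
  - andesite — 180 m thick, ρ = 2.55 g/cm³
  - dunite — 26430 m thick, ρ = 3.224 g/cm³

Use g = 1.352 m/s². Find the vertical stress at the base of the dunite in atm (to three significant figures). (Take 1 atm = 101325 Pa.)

1250 atm

loess: 1436 kg/m³ × 1.352 m/s² × 320 m = 6.213×10^5 Pa = 6.131 atm
limestone: 2568 kg/m³ × 1.352 m/s² × 3020 m = 1.049×10^7 Pa = 103.5 atm
andesite: 2550 kg/m³ × 1.352 m/s² × 180 m = 6.206×10^5 Pa = 6.125 atm
dunite: 3224 kg/m³ × 1.352 m/s² × 26430 m = 1.152×10^8 Pa = 1137 atm
Total = 6.131 + 103.5 + 6.125 + 1137 = 1252.7 atm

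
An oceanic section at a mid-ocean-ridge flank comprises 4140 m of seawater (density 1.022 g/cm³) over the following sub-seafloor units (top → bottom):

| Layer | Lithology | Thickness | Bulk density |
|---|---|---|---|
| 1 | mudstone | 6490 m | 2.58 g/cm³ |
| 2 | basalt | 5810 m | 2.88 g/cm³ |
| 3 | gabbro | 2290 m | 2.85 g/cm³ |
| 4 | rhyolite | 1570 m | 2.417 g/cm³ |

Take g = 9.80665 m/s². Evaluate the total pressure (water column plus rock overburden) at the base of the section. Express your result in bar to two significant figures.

4700 bar

seawater: 1022 kg/m³ × 9.80665 m/s² × 4140 m = 4.149×10^7 Pa = 414.9 bar
mudstone: 2580 kg/m³ × 9.80665 m/s² × 6490 m = 1.642×10^8 Pa = 1642 bar
basalt: 2880 kg/m³ × 9.80665 m/s² × 5810 m = 1.641×10^8 Pa = 1641 bar
gabbro: 2850 kg/m³ × 9.80665 m/s² × 2290 m = 6.400×10^7 Pa = 640.0 bar
rhyolite: 2417 kg/m³ × 9.80665 m/s² × 1570 m = 3.721×10^7 Pa = 372.1 bar
Total = 414.9 + 1642 + 1641 + 640.0 + 372.1 = 4710.1 bar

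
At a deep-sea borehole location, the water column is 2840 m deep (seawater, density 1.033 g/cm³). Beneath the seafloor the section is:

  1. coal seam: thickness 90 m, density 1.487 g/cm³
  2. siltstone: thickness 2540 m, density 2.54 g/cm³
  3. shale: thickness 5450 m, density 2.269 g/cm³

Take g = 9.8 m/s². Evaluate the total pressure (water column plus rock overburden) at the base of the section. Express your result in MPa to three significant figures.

214 MPa

seawater: 1033 kg/m³ × 9.8 m/s² × 2840 m = 2.875×10^7 Pa = 28.75 MPa
coal seam: 1487 kg/m³ × 9.8 m/s² × 90 m = 1.312×10^6 Pa = 1.312 MPa
siltstone: 2540 kg/m³ × 9.8 m/s² × 2540 m = 6.323×10^7 Pa = 63.23 MPa
shale: 2269 kg/m³ × 9.8 m/s² × 5450 m = 1.212×10^8 Pa = 121.2 MPa
Total = 28.75 + 1.312 + 63.23 + 121.2 = 214.47 MPa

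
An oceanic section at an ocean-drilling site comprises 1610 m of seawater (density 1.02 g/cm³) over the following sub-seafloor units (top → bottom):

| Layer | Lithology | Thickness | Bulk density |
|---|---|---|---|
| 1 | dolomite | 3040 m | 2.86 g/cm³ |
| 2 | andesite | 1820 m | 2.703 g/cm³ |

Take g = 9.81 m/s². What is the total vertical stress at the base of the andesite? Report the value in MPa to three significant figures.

seawater: 1020 kg/m³ × 9.81 m/s² × 1610 m = 1.611×10^7 Pa = 16.11 MPa
dolomite: 2860 kg/m³ × 9.81 m/s² × 3040 m = 8.529×10^7 Pa = 85.29 MPa
andesite: 2703 kg/m³ × 9.81 m/s² × 1820 m = 4.826×10^7 Pa = 48.26 MPa
Total = 16.11 + 85.29 + 48.26 = 149.66 MPa

150 MPa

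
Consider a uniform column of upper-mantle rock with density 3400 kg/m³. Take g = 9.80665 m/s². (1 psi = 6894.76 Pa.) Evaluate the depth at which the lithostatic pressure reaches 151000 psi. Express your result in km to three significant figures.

h = P/(ρg) = 151000 psi / (3400 kg/m³ × 9.80665 m/s²) = 1.041×10^9 Pa / 33343 Pa/m = 31225 m
= 31.225 km

31.2 km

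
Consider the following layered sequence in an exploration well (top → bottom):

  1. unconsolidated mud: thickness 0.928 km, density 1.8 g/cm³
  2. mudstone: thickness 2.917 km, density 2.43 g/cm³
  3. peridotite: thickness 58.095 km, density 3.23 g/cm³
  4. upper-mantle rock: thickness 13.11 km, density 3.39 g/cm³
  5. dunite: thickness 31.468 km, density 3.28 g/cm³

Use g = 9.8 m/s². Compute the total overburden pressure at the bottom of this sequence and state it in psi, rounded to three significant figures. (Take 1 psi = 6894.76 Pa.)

489000 psi

unconsolidated mud: 1800 kg/m³ × 9.8 m/s² × 928 m = 1.637×10^7 Pa = 2374 psi
mudstone: 2430 kg/m³ × 9.8 m/s² × 2917 m = 6.947×10^7 Pa = 10075 psi
peridotite: 3230 kg/m³ × 9.8 m/s² × 58095 m = 1.839×10^9 Pa = 2.667×10^5 psi
upper-mantle rock: 3390 kg/m³ × 9.8 m/s² × 13110 m = 4.355×10^8 Pa = 63170 psi
dunite: 3280 kg/m³ × 9.8 m/s² × 31468 m = 1.012×10^9 Pa = 1.467×10^5 psi
Total = 2374 + 10075 + 2.667×10^5 + 63170 + 1.467×10^5 = 4.8904×10^5 psi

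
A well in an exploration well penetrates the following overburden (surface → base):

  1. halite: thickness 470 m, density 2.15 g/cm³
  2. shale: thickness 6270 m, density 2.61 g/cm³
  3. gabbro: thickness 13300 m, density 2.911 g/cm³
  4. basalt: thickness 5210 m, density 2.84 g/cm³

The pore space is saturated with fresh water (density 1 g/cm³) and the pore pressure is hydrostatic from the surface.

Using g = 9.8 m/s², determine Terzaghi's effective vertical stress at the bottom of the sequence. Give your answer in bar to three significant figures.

4470 bar

Overburden (lithostatic) stress σ_v:
halite: 2150 kg/m³ × 9.8 m/s² × 470 m = 9.903×10^6 Pa = 9.903 MPa
shale: 2610 kg/m³ × 9.8 m/s² × 6270 m = 1.604×10^8 Pa = 160.4 MPa
gabbro: 2911 kg/m³ × 9.8 m/s² × 13300 m = 3.794×10^8 Pa = 379.4 MPa
basalt: 2840 kg/m³ × 9.8 m/s² × 5210 m = 1.450×10^8 Pa = 145.0 MPa
Total = 9.903 + 160.4 + 379.4 + 145.0 = 694.70 MPa
Pore pressure P_p = 1000 kg/m³ × 9.8 m/s² × 25250 m = 2.474×10^8 Pa = 247.4 MPa
Effective stress σ' = σ_v − P_p = 694.7 − 247.4 = 447.25 MPa = 4472.5 bar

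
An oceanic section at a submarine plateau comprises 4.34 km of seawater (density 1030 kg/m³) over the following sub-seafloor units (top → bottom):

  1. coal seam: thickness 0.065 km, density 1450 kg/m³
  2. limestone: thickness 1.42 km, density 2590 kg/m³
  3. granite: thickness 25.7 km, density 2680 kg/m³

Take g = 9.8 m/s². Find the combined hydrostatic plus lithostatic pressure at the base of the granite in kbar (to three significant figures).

7.56 kbar

seawater: 1030 kg/m³ × 9.8 m/s² × 4340 m = 4.381×10^7 Pa = 0.4381 kbar
coal seam: 1450 kg/m³ × 9.8 m/s² × 65 m = 9.237×10^5 Pa = 9.237×10^-3 kbar
limestone: 2590 kg/m³ × 9.8 m/s² × 1420 m = 3.604×10^7 Pa = 0.3604 kbar
granite: 2680 kg/m³ × 9.8 m/s² × 25700 m = 6.750×10^8 Pa = 6.750 kbar
Total = 0.4381 + 9.237×10^-3 + 0.3604 + 6.750 = 7.5576 kbar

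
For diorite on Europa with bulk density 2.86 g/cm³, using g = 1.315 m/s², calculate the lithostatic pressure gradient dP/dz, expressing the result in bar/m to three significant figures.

0.0376 bar/m

dP/dz = ρg = 2860 kg/m³ × 1.315 m/s² = 3760.9 Pa/m
= 3760.9 Pa/m × (1 bar/m / 1.0000×10^5 Pa/m) = 0.037609 bar/m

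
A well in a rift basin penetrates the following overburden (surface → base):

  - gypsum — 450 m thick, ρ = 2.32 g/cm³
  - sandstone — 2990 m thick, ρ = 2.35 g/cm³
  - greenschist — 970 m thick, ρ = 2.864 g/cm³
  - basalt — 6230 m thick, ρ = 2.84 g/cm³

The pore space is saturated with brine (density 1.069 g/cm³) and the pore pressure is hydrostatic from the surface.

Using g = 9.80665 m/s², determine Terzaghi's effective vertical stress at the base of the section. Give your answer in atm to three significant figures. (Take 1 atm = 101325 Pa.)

Overburden (lithostatic) stress σ_v:
gypsum: 2320 kg/m³ × 9.80665 m/s² × 450 m = 1.024×10^7 Pa = 10.24 MPa
sandstone: 2350 kg/m³ × 9.80665 m/s² × 2990 m = 6.891×10^7 Pa = 68.91 MPa
greenschist: 2864 kg/m³ × 9.80665 m/s² × 970 m = 2.724×10^7 Pa = 27.24 MPa
basalt: 2840 kg/m³ × 9.80665 m/s² × 6230 m = 1.735×10^8 Pa = 173.5 MPa
Total = 10.24 + 68.91 + 27.24 + 173.5 = 279.90 MPa
Pore pressure P_p = 1069 kg/m³ × 9.80665 m/s² × 10640 m = 1.115×10^8 Pa = 111.5 MPa
Effective stress σ' = σ_v − P_p = 279.9 − 111.5 = 168.36 MPa = 1661.6 atm

1660 atm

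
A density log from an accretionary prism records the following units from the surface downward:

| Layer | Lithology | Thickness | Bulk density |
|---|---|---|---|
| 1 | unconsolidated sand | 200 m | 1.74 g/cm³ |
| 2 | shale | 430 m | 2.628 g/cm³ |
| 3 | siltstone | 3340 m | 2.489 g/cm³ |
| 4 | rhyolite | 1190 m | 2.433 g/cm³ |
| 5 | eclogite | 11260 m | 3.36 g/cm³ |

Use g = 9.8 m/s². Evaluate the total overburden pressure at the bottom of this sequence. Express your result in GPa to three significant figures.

unconsolidated sand: 1740 kg/m³ × 9.8 m/s² × 200 m = 3.410×10^6 Pa = 3.410×10^-3 GPa
shale: 2628 kg/m³ × 9.8 m/s² × 430 m = 1.107×10^7 Pa = 0.01107 GPa
siltstone: 2489 kg/m³ × 9.8 m/s² × 3340 m = 8.147×10^7 Pa = 0.08147 GPa
rhyolite: 2433 kg/m³ × 9.8 m/s² × 1190 m = 2.837×10^7 Pa = 0.02837 GPa
eclogite: 3360 kg/m³ × 9.8 m/s² × 11260 m = 3.708×10^8 Pa = 0.3708 GPa
Total = 3.410×10^-3 + 0.01107 + 0.08147 + 0.02837 + 0.3708 = 0.49510 GPa

0.495 GPa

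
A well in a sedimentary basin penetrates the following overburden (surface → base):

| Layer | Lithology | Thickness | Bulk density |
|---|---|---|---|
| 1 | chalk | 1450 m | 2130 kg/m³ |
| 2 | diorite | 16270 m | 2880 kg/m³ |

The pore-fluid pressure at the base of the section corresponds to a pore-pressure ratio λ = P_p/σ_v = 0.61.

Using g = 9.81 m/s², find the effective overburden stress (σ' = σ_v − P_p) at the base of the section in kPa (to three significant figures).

Overburden (lithostatic) stress σ_v:
chalk: 2130 kg/m³ × 9.81 m/s² × 1450 m = 3.030×10^7 Pa = 30.30 MPa
diorite: 2880 kg/m³ × 9.81 m/s² × 16270 m = 4.597×10^8 Pa = 459.7 MPa
Total = 30.30 + 459.7 = 489.97 MPa
Pore pressure P_p = λ·σ_v = 0.61 × 490.0 MPa = 298.9 MPa
Effective stress σ' = σ_v − P_p = 490.0 − 298.9 = 191.09 MPa = 1.9109×10^5 kPa

191000 kPa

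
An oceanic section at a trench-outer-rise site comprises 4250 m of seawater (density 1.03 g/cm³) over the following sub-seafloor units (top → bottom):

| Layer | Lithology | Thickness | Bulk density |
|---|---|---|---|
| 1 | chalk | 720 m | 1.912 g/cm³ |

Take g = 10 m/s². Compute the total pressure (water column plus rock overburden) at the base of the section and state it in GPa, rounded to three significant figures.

0.0575 GPa

seawater: 1030 kg/m³ × 10 m/s² × 4250 m = 4.378×10^7 Pa = 0.04378 GPa
chalk: 1912 kg/m³ × 10 m/s² × 720 m = 1.377×10^7 Pa = 0.01377 GPa
Total = 0.04378 + 0.01377 = 0.057541 GPa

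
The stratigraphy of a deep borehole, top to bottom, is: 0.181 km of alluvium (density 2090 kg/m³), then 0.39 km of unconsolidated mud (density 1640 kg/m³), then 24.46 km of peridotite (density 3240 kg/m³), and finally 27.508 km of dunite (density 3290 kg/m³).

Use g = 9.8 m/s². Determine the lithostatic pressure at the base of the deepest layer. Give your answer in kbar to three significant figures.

alluvium: 2090 kg/m³ × 9.8 m/s² × 181 m = 3.707×10^6 Pa = 0.03707 kbar
unconsolidated mud: 1640 kg/m³ × 9.8 m/s² × 390 m = 6.268×10^6 Pa = 0.06268 kbar
peridotite: 3240 kg/m³ × 9.8 m/s² × 24460 m = 7.767×10^8 Pa = 7.767 kbar
dunite: 3290 kg/m³ × 9.8 m/s² × 27508 m = 8.869×10^8 Pa = 8.869 kbar
Total = 0.03707 + 0.06268 + 7.767 + 8.869 = 16.735 kbar

16.7 kbar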